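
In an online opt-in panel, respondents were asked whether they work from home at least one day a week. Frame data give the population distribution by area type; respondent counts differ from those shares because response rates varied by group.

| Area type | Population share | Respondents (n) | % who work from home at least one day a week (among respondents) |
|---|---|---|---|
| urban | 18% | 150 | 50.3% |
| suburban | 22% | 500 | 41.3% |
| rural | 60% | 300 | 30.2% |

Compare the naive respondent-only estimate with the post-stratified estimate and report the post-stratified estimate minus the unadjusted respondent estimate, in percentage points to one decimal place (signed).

Naive respondent-only estimate (weights = respondent counts):
  (150/950)×50.3 + (500/950)×41.3 + (300/950)×30.2 = 39.2158%
Post-stratifying to population shares instead:
  0.18×50.3 + 0.22×41.3 + 0.6×30.2 = 36.26%
Difference = 36.26 − 39.2158 = -2.9558 pp.

-3.0 percentage points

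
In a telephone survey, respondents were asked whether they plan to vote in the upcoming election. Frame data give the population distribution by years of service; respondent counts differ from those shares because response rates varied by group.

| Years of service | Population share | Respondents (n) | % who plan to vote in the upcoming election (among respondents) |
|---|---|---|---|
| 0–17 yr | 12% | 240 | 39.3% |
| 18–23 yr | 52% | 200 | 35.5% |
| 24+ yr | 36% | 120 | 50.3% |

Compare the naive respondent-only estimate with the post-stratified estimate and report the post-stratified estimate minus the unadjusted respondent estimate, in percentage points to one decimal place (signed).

Without adjustment, the pooled respondent share is:
  (240/560)×39.3 + (200/560)×35.5 + (120/560)×50.3 = 40.3%
Post-stratified estimate weights by population shares:
  0.12×39.3 + 0.52×35.5 + 0.36×50.3 = 41.284%
Difference = 41.284 − 40.3 = 0.984 pp.

+1.0 percentage points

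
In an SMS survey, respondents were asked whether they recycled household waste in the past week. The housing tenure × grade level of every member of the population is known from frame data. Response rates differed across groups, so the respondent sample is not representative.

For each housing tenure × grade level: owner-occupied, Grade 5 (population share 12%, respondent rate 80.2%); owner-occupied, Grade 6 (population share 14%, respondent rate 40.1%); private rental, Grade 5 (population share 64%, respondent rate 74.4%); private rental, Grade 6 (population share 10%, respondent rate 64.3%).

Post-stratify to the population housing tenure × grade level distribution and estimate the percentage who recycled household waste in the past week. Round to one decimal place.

69.3%

Post-stratification weights by population share, not respondent share:
  owner-occupied, Grade 5: 0.12 × 80.2 = 9.624
  owner-occupied, Grade 6: 0.14 × 40.1 = 5.614
  private rental, Grade 5: 0.64 × 74.4 = 47.616
  private rental, Grade 6: 0.1 × 64.3 = 6.43
Post-stratified estimate = 69.284 → 69.3%.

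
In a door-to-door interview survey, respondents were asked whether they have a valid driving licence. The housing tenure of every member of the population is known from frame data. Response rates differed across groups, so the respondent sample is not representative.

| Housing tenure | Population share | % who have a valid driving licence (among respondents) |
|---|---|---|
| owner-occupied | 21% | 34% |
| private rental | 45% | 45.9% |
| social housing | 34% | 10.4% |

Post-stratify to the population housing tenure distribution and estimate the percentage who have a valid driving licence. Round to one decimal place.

Each cell contributes population-share × respondent value:
  owner-occupied: 0.21 × 34 = 7.14
  private rental: 0.45 × 45.9 = 20.655
  social housing: 0.34 × 10.4 = 3.536
Post-stratified estimate = 31.331 → 31.3%.

31.3%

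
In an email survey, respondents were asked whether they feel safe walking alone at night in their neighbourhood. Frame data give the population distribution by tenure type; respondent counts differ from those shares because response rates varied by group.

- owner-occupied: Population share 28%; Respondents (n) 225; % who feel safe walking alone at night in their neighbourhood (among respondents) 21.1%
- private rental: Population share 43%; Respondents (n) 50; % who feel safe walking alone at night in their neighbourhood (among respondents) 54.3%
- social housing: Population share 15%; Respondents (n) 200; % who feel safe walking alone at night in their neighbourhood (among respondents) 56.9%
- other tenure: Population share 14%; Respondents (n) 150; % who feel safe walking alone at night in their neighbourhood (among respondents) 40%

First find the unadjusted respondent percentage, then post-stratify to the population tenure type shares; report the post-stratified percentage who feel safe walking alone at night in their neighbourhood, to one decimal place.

43.4%

Unadjusted (pooled respondent) estimate weights by respondent counts:
  (225/625)×21.1 + (50/625)×54.3 + (200/625)×56.9 + (150/625)×40 = 39.748%
Post-stratifying to population shares instead:
  0.28×21.1 + 0.43×54.3 + 0.15×56.9 + 0.14×40 = 43.392%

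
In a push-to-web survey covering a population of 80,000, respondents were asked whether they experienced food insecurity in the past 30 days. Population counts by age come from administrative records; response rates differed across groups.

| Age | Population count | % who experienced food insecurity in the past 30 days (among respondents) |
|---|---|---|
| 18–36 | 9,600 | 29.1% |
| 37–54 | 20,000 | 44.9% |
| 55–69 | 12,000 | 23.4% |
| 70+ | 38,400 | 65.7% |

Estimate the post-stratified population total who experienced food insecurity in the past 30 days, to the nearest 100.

Apply each group's respondent rate to its population count:
  18–36: 9,600 × 29.1% = 2793.6
  37–54: 20,000 × 44.9% = 8980
  55–69: 12,000 × 23.4% = 2808
  70+: 38,400 × 65.7% = 25228.8
Estimated total = 39810.4 → 39,800.

39,800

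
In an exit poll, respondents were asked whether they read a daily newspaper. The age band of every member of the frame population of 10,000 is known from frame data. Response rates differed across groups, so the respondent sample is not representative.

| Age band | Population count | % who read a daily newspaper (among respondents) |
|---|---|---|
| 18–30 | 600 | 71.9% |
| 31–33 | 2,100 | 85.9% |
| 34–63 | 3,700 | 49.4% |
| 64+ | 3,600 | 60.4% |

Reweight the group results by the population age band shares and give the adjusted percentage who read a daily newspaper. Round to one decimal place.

Post-stratification weights by population share, not respondent share:
  18–30: (600/10,000) × 71.9 = 4.314
  31–33: (2,100/10,000) × 85.9 = 18.039
  34–63: (3,700/10,000) × 49.4 = 18.278
  64+: (3,600/10,000) × 60.4 = 21.744
Post-stratified estimate = 62.375 → 62.4%.

62.4%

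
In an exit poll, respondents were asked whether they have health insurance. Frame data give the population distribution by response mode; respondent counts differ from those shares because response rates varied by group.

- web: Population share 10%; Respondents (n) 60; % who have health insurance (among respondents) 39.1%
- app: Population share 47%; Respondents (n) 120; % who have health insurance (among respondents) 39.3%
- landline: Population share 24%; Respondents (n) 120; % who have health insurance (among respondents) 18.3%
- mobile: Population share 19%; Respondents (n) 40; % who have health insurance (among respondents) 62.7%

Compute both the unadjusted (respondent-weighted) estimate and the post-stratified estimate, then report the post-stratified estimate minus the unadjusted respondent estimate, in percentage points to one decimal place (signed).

+4.1 percentage points

Unadjusted (pooled respondent) estimate weights by respondent counts:
  (60/340)×39.1 + (120/340)×39.3 + (120/340)×18.3 + (40/340)×62.7 = 34.6059%
Post-stratifying to population shares instead:
  0.1×39.1 + 0.47×39.3 + 0.24×18.3 + 0.19×62.7 = 38.686%
Difference = 38.686 − 34.6059 = 4.0801 pp.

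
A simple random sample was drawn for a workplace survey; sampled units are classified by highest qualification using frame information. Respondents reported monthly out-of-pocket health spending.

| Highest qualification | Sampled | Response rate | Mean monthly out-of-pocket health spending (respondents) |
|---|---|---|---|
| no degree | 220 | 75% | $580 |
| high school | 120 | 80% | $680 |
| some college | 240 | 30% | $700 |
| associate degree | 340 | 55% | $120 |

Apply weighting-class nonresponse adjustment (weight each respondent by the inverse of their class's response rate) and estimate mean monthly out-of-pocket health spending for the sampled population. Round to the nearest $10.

$450

Weighting each respondent by the inverse class response rate inflates each class back to its sampled size, so the class weight is n_sampled:
  no degree: 220 × 580 = 127,600
  high school: 120 × 680 = 81,600
  some college: 240 × 700 = 168,000
  associate degree: 340 × 120 = 40,800
Adjusted estimate = 418,000 / 920 = 454.348 → $450.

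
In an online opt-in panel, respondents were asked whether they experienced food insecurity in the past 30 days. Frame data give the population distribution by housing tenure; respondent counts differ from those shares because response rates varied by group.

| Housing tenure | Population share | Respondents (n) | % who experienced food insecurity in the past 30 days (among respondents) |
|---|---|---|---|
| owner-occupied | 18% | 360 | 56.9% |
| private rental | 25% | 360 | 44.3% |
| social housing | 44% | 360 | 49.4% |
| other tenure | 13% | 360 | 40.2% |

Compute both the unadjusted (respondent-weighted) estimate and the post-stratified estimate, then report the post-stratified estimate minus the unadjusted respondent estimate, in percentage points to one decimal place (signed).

Without adjustment, the pooled respondent share is:
  (360/1440)×56.9 + (360/1440)×44.3 + (360/1440)×49.4 + (360/1440)×40.2 = 47.7%
Post-stratified estimate weights by population shares:
  0.18×56.9 + 0.25×44.3 + 0.44×49.4 + 0.13×40.2 = 48.279%
Difference = 48.279 − 47.7 = 0.579 pp.

+0.6 percentage points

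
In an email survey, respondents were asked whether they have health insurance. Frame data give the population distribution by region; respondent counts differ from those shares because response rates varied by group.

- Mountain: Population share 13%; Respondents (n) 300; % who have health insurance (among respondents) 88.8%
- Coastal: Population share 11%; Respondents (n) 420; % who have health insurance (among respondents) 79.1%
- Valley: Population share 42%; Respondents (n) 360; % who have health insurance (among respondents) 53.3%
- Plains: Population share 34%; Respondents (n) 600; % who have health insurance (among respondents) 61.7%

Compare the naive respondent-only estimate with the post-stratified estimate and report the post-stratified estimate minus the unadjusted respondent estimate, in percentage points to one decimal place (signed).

-5.5 percentage points

Naive respondent-only estimate (weights = respondent counts):
  (300/1680)×88.8 + (420/1680)×79.1 + (360/1680)×53.3 + (600/1680)×61.7 = 69.0893%
Reweighting by population region shares:
  0.13×88.8 + 0.11×79.1 + 0.42×53.3 + 0.34×61.7 = 63.609%
Difference = 63.609 − 69.0893 = -5.4803 pp.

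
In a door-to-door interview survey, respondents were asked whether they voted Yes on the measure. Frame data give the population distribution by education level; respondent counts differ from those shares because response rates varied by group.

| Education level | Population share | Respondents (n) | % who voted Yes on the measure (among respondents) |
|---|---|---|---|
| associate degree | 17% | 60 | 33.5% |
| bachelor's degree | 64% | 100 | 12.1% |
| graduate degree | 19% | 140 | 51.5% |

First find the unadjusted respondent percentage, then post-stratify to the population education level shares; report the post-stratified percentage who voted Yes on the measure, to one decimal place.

Unadjusted (pooled respondent) estimate weights by respondent counts:
  (60/300)×33.5 + (100/300)×12.1 + (140/300)×51.5 = 34.7667%
Post-stratifying to population shares instead:
  0.17×33.5 + 0.64×12.1 + 0.19×51.5 = 23.224%

23.2%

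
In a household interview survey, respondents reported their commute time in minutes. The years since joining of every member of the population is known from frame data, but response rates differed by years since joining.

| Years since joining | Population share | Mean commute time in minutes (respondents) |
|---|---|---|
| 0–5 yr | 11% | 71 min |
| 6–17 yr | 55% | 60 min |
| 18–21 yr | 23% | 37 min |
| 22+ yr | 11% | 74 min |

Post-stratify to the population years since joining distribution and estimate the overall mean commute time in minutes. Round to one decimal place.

57.5

Post-stratification weights by population share, not respondent share:
  0–5 yr: 0.11 × 71 = 7.81
  6–17 yr: 0.55 × 60 = 33
  18–21 yr: 0.23 × 37 = 8.51
  22+ yr: 0.11 × 74 = 8.14
Post-stratified estimate = 57.46 → 57.5.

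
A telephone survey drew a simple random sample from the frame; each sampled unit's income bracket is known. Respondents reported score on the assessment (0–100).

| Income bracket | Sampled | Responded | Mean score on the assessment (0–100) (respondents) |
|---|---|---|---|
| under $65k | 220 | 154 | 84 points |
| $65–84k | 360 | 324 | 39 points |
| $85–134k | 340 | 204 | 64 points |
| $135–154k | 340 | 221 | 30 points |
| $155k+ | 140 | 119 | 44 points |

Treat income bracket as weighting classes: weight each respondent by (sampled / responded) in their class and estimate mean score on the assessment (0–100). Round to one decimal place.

50.5

Class response rates: under $65k 154/220 = 70%, $65–84k 324/360 = 90%, $85–134k 204/340 = 60%, $135–154k 221/340 = 65%, $155k+ 119/140 = 85%.
With weight = n_sampled/n_responded per class, the weighted class total is n_sampled:
  under $65k: 220 × 84 = 18,480
  $65–84k: 360 × 39 = 14,040
  $85–134k: 340 × 64 = 21,760
  $135–154k: 340 × 30 = 10,200
  $155k+: 140 × 44 = 6160
Adjusted estimate = 70,640 / 1,400 = 50.4571 → 50.5.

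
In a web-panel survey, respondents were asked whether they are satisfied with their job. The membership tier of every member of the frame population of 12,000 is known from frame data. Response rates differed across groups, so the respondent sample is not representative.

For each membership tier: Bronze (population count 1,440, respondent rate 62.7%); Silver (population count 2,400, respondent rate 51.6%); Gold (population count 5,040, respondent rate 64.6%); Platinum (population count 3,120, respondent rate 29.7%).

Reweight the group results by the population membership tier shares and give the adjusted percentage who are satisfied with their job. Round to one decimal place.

52.7%

Post-stratification weights by population share, not respondent share:
  Bronze: (1,440/12,000) × 62.7 = 7.524
  Silver: (2,400/12,000) × 51.6 = 10.32
  Gold: (5,040/12,000) × 64.6 = 27.132
  Platinum: (3,120/12,000) × 29.7 = 7.722
Post-stratified estimate = 52.698 → 52.7%.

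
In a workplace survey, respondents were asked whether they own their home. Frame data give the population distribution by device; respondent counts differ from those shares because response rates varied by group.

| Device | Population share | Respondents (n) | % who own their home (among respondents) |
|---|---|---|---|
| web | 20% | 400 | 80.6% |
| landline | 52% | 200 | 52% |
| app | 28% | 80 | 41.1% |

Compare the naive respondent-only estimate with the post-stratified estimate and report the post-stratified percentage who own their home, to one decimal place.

Unadjusted (pooled respondent) estimate weights by respondent counts:
  (400/680)×80.6 + (200/680)×52 + (80/680)×41.1 = 67.5412%
Reweighting by population device shares:
  0.2×80.6 + 0.52×52 + 0.28×41.1 = 54.668%

54.7%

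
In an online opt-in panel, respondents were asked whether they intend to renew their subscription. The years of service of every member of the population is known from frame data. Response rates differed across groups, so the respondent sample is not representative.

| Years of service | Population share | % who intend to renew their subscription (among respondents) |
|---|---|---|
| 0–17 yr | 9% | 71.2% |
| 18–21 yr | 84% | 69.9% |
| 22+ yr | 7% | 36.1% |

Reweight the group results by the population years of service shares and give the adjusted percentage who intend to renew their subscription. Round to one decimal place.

67.7%

Reweight to the known years of service distribution:
  0–17 yr: 0.09 × 71.2 = 6.408
  18–21 yr: 0.84 × 69.9 = 58.716
  22+ yr: 0.07 × 36.1 = 2.527
Post-stratified estimate = 67.651 → 67.7%.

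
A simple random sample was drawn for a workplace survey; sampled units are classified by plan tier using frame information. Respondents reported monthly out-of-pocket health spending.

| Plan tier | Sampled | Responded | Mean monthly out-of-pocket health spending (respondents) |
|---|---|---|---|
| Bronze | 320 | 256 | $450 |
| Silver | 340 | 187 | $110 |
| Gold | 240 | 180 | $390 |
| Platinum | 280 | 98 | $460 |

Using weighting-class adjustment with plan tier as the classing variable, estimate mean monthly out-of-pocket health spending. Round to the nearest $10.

$340

Response rates by class: Bronze 256/320 = 80%, Silver 187/340 = 55%, Gold 180/240 = 75%, Platinum 98/280 = 35%.
Inverse-response-rate weighting restores each class to its sampled count, so class totals weight by n_sampled:
  Bronze: 320 × 450 = 144,000
  Silver: 340 × 110 = 37,400
  Gold: 240 × 390 = 93,600
  Platinum: 280 × 460 = 128,800
Adjusted estimate = 403,800 / 1,180 = 342.203 → $340.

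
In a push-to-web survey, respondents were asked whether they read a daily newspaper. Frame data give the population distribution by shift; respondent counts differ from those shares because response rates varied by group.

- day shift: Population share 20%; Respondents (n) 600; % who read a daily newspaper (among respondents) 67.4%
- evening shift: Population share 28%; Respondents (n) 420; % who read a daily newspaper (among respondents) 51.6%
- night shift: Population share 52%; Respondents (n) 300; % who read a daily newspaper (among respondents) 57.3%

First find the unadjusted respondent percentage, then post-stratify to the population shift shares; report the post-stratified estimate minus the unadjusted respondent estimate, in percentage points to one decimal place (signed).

Naive respondent-only estimate (weights = respondent counts):
  (600/1320)×67.4 + (420/1320)×51.6 + (300/1320)×57.3 = 60.0773%
Post-stratifying to population shares instead:
  0.2×67.4 + 0.28×51.6 + 0.52×57.3 = 57.724%
Difference = 57.724 − 60.0773 = -2.3533 pp.

-2.4 percentage points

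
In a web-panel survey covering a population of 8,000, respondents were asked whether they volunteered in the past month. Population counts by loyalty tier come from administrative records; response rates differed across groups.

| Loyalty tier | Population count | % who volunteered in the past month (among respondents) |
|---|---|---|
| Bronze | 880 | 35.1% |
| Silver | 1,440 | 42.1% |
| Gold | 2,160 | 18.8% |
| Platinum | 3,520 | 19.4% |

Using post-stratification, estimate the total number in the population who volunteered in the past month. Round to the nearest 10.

Apply each group's respondent rate to its population count:
  Bronze: 880 × 35.1% = 308.88
  Silver: 1,440 × 42.1% = 606.24
  Gold: 2,160 × 18.8% = 406.08
  Platinum: 3,520 × 19.4% = 682.88
Estimated total = 2004.08 → 2,000.

2,000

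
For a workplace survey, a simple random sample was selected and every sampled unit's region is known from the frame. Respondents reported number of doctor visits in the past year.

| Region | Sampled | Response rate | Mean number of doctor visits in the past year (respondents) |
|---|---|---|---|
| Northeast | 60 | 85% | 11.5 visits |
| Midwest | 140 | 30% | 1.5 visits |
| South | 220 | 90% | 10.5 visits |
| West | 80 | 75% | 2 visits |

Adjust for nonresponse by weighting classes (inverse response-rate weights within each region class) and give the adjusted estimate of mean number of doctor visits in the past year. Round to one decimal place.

Inverse-response-rate weighting restores each class to its sampled count, so class totals weight by n_sampled:
  Northeast: 60 × 11.5 = 690
  Midwest: 140 × 1.5 = 210
  South: 220 × 10.5 = 2310
  West: 80 × 2 = 160
Adjusted estimate = 3370 / 500 = 6.74 → 6.7.

6.7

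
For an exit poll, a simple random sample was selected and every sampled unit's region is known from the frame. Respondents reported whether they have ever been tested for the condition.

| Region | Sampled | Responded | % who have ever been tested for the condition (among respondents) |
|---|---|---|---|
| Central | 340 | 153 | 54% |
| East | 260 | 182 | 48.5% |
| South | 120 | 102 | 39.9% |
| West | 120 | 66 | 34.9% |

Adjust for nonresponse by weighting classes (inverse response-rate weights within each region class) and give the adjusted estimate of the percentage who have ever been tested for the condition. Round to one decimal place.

47.6%

Class response rates: Central 153/340 = 45%, East 182/260 = 70%, South 102/120 = 85%, West 66/120 = 55%.
Each respondent's weight = sampled/responded in their class; summing within a class gives n_sampled, so:
  Central: 340 × 54 = 18,360
  East: 260 × 48.5 = 12,610
  South: 120 × 39.9 = 4788
  West: 120 × 34.9 = 4188
Adjusted estimate = 39,946 / 840 = 47.5548 → 47.6%.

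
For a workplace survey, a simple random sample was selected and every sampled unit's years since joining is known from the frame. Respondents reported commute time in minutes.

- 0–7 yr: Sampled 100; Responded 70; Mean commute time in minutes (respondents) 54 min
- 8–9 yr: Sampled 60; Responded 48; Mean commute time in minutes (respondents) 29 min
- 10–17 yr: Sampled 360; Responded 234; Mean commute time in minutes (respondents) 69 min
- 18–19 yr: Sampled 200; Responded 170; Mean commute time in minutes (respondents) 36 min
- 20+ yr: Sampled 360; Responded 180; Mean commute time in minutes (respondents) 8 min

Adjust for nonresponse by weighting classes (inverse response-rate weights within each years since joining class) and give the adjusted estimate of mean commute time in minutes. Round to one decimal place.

Response rates by class: 0–7 yr 70/100 = 70%, 8–9 yr 48/60 = 80%, 10–17 yr 234/360 = 65%, 18–19 yr 170/200 = 85%, 20+ yr 180/360 = 50%.
Inverse-response-rate weighting restores each class to its sampled count, so class totals weight by n_sampled:
  0–7 yr: 100 × 54 = 5400
  8–9 yr: 60 × 29 = 1740
  10–17 yr: 360 × 69 = 24,840
  18–19 yr: 200 × 36 = 7200
  20+ yr: 360 × 8 = 2880
Adjusted estimate = 42,060 / 1,080 = 38.9444 → 38.9.

38.9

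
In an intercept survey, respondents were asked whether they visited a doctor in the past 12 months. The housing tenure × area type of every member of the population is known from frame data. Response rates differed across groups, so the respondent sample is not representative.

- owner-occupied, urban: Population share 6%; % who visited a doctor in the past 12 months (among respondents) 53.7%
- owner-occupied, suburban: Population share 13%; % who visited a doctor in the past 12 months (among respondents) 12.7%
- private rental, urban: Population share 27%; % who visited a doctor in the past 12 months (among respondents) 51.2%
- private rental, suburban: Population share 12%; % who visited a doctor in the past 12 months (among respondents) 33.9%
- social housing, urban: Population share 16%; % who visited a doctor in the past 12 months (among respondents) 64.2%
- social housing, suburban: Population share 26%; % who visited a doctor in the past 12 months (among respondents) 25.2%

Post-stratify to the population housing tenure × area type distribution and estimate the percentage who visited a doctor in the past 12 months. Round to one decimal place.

39.6%

Each cell contributes population-share × respondent value:
  owner-occupied, urban: 0.06 × 53.7 = 3.222
  owner-occupied, suburban: 0.13 × 12.7 = 1.651
  private rental, urban: 0.27 × 51.2 = 13.824
  private rental, suburban: 0.12 × 33.9 = 4.068
  social housing, urban: 0.16 × 64.2 = 10.272
  social housing, suburban: 0.26 × 25.2 = 6.552
Post-stratified estimate = 39.589 → 39.6%.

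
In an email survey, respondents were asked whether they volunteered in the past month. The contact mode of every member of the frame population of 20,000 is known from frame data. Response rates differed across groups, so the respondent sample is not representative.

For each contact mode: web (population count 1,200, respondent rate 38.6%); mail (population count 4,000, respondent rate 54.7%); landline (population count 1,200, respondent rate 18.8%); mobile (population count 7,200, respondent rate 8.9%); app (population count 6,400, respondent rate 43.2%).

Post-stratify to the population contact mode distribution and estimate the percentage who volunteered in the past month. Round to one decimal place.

Reweight to the known contact mode distribution:
  web: (1,200/20,000) × 38.6 = 2.316
  mail: (4,000/20,000) × 54.7 = 10.94
  landline: (1,200/20,000) × 18.8 = 1.128
  mobile: (7,200/20,000) × 8.9 = 3.204
  app: (6,400/20,000) × 43.2 = 13.824
Post-stratified estimate = 31.412 → 31.4%.

31.4%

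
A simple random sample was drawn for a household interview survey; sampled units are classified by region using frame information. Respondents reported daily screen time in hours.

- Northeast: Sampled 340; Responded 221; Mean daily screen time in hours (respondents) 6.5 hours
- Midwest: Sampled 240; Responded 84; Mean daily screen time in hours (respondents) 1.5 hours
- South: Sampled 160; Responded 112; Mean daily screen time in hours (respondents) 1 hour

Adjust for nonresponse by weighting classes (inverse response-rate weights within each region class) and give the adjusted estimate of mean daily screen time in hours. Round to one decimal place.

3.7

Class response rates: Northeast 221/340 = 65%, Midwest 84/240 = 35%, South 112/160 = 70%.
With weight = n_sampled/n_responded per class, the weighted class total is n_sampled:
  Northeast: 340 × 6.5 = 2210
  Midwest: 240 × 1.5 = 360
  South: 160 × 1 = 160
Adjusted estimate = 2730 / 740 = 3.68919 → 3.7.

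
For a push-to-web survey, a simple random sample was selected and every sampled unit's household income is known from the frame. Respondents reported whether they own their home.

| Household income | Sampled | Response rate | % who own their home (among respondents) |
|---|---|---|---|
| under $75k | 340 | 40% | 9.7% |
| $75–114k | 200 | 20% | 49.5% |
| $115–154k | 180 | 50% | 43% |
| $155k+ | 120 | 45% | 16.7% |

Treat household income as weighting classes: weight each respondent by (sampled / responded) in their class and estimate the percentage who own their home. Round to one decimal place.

Weighting each respondent by the inverse class response rate inflates each class back to its sampled size, so the class weight is n_sampled:
  under $75k: 340 × 9.7 = 3298
  $75–114k: 200 × 49.5 = 9900
  $115–154k: 180 × 43 = 7740
  $155k+: 120 × 16.7 = 2004
Adjusted estimate = 22,942 / 840 = 27.3119 → 27.3%.

27.3%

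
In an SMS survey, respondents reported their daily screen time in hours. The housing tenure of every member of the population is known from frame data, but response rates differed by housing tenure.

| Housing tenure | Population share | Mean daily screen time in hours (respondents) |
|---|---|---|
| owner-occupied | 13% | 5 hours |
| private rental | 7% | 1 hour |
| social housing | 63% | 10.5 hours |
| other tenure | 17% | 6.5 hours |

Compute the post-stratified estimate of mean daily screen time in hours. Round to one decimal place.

Weight each group's respondent value by its population share:
  owner-occupied: 0.13 × 5 = 0.65
  private rental: 0.07 × 1 = 0.07
  social housing: 0.63 × 10.5 = 6.615
  other tenure: 0.17 × 6.5 = 1.105
Post-stratified estimate = 8.44 → 8.4.

8.4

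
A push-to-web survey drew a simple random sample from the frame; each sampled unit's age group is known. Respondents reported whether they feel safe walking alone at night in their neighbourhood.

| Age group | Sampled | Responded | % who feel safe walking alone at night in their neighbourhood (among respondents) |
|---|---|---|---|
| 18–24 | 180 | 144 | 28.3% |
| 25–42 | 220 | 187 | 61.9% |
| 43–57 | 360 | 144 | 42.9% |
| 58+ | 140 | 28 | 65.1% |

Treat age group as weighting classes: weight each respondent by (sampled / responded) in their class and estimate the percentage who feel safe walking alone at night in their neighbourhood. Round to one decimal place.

Class response rates: 18–24 144/180 = 80%, 25–42 187/220 = 85%, 43–57 144/360 = 40%, 58+ 28/140 = 20%.
With weight = n_sampled/n_responded per class, the weighted class total is n_sampled:
  18–24: 180 × 28.3 = 5094
  25–42: 220 × 61.9 = 13,618
  43–57: 360 × 42.9 = 15,444
  58+: 140 × 65.1 = 9114
Adjusted estimate = 43,270 / 900 = 48.0778 → 48.1%.

48.1%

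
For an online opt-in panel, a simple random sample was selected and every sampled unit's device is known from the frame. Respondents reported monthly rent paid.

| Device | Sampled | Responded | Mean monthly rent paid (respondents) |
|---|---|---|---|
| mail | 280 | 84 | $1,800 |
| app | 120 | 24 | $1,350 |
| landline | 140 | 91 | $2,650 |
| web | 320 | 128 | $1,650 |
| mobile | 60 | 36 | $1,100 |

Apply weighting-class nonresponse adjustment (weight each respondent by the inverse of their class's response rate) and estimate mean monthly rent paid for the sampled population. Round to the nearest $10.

Response rates by class: mail 84/280 = 30%, app 24/120 = 20%, landline 91/140 = 65%, web 128/320 = 40%, mobile 36/60 = 60%.
Each respondent's weight = sampled/responded in their class; summing within a class gives n_sampled, so:
  mail: 280 × 1800 = 504,000
  app: 120 × 1350 = 162,000
  landline: 140 × 2650 = 371,000
  web: 320 × 1650 = 528,000
  mobile: 60 × 1100 = 66,000
Adjusted estimate = 1,631,000 / 920 = 1772.83 → $1,770.

$1,770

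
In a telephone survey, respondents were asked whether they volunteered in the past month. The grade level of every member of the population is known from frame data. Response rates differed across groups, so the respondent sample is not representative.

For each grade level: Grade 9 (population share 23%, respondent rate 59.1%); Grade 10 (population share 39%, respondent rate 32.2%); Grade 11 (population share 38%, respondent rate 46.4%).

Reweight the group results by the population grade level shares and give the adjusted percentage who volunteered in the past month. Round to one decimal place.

Each cell contributes population-share × respondent value:
  Grade 9: 0.23 × 59.1 = 13.593
  Grade 10: 0.39 × 32.2 = 12.558
  Grade 11: 0.38 × 46.4 = 17.632
Post-stratified estimate = 43.783 → 43.8%.

43.8%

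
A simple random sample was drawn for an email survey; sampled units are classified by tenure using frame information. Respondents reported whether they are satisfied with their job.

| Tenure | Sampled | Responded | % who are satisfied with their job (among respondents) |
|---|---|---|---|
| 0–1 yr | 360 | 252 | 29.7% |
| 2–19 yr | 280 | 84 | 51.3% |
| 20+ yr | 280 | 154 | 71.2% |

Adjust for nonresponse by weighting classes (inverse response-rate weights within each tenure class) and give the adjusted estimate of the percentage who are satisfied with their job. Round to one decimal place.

Class response rates: 0–1 yr 252/360 = 70%, 2–19 yr 84/280 = 30%, 20+ yr 154/280 = 55%.
Weighting each respondent by the inverse class response rate inflates each class back to its sampled size, so the class weight is n_sampled:
  0–1 yr: 360 × 29.7 = 10,692
  2–19 yr: 280 × 51.3 = 14,364
  20+ yr: 280 × 71.2 = 19,936
Adjusted estimate = 44,992 / 920 = 48.9043 → 48.9%.

48.9%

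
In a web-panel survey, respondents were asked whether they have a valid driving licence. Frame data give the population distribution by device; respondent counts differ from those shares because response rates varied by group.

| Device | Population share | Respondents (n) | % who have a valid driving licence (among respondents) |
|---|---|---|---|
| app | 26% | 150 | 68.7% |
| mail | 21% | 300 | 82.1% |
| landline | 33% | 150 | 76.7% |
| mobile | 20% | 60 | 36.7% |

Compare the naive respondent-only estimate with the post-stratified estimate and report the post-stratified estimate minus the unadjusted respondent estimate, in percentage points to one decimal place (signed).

-5.9 percentage points

Without adjustment, the pooled respondent share is:
  (150/660)×68.7 + (300/660)×82.1 + (150/660)×76.7 + (60/660)×36.7 = 73.7%
Post-stratified estimate weights by population shares:
  0.26×68.7 + 0.21×82.1 + 0.33×76.7 + 0.2×36.7 = 67.754%
Difference = 67.754 − 73.7 = -5.946 pp.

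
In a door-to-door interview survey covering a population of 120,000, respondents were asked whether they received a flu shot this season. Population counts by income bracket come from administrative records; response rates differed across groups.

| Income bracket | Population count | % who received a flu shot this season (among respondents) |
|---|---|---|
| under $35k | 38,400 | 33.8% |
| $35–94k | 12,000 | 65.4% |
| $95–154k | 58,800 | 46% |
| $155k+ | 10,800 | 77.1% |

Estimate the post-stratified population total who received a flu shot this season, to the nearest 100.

Estimated count per cell = population count × respondent percentage:
  under $35k: 38,400 × 33.8% = 12979.2
  $35–94k: 12,000 × 65.4% = 7848
  $95–154k: 58,800 × 46% = 27,048
  $155k+: 10,800 × 77.1% = 8326.8
Estimated total = 56,202 → 56,200.

56,200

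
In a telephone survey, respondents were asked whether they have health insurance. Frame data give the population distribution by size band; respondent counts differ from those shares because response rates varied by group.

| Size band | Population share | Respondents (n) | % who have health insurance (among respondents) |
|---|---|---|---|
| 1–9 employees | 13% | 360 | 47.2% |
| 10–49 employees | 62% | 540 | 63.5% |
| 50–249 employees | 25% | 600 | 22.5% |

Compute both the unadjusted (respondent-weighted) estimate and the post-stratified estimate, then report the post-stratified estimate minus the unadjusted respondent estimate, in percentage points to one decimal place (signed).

+7.9 percentage points

Unadjusted (pooled respondent) estimate weights by respondent counts:
  (360/1500)×47.2 + (540/1500)×63.5 + (600/1500)×22.5 = 43.188%
Post-stratified estimate weights by population shares:
  0.13×47.2 + 0.62×63.5 + 0.25×22.5 = 51.131%
Difference = 51.131 − 43.188 = 7.943 pp.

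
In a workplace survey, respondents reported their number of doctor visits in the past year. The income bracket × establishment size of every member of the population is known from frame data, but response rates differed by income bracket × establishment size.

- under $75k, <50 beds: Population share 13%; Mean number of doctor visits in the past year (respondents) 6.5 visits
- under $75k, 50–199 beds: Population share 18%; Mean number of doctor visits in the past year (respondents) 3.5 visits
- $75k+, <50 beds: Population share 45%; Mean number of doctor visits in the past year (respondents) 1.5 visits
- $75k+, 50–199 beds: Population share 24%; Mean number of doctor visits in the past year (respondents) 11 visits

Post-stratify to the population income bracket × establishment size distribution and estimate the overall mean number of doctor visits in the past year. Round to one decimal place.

4.8

Each cell contributes population-share × respondent value:
  under $75k, <50 beds: 0.13 × 6.5 = 0.845
  under $75k, 50–199 beds: 0.18 × 3.5 = 0.63
  $75k+, <50 beds: 0.45 × 1.5 = 0.675
  $75k+, 50–199 beds: 0.24 × 11 = 2.64
Post-stratified estimate = 4.79 → 4.8.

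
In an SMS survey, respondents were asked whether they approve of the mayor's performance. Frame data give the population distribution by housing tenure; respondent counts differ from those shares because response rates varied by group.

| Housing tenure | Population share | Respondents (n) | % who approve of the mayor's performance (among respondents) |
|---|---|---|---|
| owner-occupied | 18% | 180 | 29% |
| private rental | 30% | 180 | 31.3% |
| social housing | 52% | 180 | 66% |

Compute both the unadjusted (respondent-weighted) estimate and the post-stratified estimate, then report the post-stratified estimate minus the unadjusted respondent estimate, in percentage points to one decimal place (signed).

Unadjusted (pooled respondent) estimate weights by respondent counts:
  (180/540)×29 + (180/540)×31.3 + (180/540)×66 = 42.1%
Post-stratified estimate weights by population shares:
  0.18×29 + 0.3×31.3 + 0.52×66 = 48.93%
Difference = 48.93 − 42.1 = 6.83 pp.

+6.8 percentage points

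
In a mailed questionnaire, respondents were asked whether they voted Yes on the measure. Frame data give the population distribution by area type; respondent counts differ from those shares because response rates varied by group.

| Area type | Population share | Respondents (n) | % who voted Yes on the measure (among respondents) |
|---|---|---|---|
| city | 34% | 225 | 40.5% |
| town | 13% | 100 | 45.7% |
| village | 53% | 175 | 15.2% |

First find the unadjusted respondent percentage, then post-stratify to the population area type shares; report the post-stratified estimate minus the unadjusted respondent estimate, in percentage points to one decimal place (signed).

Unadjusted (pooled respondent) estimate weights by respondent counts:
  (225/500)×40.5 + (100/500)×45.7 + (175/500)×15.2 = 32.685%
Post-stratified estimate weights by population shares:
  0.34×40.5 + 0.13×45.7 + 0.53×15.2 = 27.767%
Difference = 27.767 − 32.685 = -4.918 pp.

-4.9 percentage points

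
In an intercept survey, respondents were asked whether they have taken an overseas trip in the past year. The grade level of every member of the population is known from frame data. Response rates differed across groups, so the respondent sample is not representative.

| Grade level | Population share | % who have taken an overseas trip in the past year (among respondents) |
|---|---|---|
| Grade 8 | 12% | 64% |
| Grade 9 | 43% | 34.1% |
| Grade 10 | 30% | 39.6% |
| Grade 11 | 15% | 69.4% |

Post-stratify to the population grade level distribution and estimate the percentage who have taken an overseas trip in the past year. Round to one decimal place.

Reweight to the known grade level distribution:
  Grade 8: 0.12 × 64 = 7.68
  Grade 9: 0.43 × 34.1 = 14.663
  Grade 10: 0.3 × 39.6 = 11.88
  Grade 11: 0.15 × 69.4 = 10.41
Post-stratified estimate = 44.633 → 44.6%.

44.6%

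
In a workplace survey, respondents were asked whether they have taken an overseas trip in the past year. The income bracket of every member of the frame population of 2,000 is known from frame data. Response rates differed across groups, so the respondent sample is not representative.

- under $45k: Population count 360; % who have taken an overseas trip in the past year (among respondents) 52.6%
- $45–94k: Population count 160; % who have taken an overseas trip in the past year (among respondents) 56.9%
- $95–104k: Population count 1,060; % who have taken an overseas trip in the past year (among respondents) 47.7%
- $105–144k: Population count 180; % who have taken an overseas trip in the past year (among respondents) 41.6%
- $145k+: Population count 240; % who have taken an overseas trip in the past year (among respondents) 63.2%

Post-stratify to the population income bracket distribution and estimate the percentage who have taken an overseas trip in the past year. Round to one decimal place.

Weight each group's respondent value by its population share:
  under $45k: (360/2,000) × 52.6 = 9.468
  $45–94k: (160/2,000) × 56.9 = 4.552
  $95–104k: (1,060/2,000) × 47.7 = 25.281
  $105–144k: (180/2,000) × 41.6 = 3.744
  $145k+: (240/2,000) × 63.2 = 7.584
Post-stratified estimate = 50.629 → 50.6%.

50.6%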